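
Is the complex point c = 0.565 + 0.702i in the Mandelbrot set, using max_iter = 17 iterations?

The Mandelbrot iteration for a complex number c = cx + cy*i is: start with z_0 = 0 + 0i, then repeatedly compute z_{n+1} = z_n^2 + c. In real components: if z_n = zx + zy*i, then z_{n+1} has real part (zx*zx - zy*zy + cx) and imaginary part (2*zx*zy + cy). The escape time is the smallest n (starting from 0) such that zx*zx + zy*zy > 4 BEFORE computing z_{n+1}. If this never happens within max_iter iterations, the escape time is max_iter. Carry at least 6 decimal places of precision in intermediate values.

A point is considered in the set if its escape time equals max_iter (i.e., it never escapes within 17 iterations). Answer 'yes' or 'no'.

Answer: no

Derivation:
z_0 = 0 + 0i, c = 0.5650 + 0.7020i
Iter 1: z = 0.5650 + 0.7020i, |z|^2 = 0.8120
Iter 2: z = 0.3914 + 1.4953i, |z|^2 = 2.3890
Iter 3: z = -1.5176 + 1.8726i, |z|^2 = 5.8095
Escaped at iteration 3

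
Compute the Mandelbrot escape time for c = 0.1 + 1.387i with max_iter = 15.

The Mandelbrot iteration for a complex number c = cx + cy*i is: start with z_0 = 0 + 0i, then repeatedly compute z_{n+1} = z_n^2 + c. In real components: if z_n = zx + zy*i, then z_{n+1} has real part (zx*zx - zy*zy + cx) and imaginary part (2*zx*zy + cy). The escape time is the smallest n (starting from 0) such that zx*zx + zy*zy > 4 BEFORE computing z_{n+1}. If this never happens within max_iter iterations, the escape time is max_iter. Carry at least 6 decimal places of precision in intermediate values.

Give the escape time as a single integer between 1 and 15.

Answer: 2

Derivation:
z_0 = 0 + 0i, c = 0.1000 + 1.3870i
Iter 1: z = 0.1000 + 1.3870i, |z|^2 = 1.9338
Iter 2: z = -1.8138 + 1.6644i, |z|^2 = 6.0600
Escaped at iteration 2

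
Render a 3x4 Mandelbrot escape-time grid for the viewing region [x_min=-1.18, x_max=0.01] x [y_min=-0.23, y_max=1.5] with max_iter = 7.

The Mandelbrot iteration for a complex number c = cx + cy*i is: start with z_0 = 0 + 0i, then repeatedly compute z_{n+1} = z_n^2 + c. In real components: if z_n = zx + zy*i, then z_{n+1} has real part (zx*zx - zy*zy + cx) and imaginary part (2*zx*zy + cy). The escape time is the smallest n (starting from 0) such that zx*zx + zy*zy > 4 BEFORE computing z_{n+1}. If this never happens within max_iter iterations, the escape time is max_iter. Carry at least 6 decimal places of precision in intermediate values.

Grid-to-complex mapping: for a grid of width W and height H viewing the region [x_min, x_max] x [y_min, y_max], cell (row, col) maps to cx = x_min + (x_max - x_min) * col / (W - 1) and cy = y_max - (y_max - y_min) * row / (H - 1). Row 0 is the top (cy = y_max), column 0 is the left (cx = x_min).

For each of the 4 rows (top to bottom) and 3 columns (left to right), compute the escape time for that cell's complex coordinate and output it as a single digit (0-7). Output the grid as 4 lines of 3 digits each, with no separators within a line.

Answer: 222
347
777
777

Derivation:
(row=0, col=0): c = -1.1800 + 1.5000i → escape time 2
(row=0, col=1): c = -0.5850 + 1.5000i → escape time 2
(row=0, col=2): c = 0.0100 + 1.5000i → escape time 2
(row=1, col=0): c = -1.1800 + 0.9233i → escape time 3
(row=1, col=1): c = -0.5850 + 0.9233i → escape time 4
(row=1, col=2): c = 0.0100 + 0.9233i → escape time 7
(row=2, col=0): c = -1.1800 + 0.3467i → escape time 7
(row=2, col=1): c = -0.5850 + 0.3467i → escape time 7
(row=2, col=2): c = 0.0100 + 0.3467i → escape time 7
(row=3, col=0): c = -1.1800 + -0.2300i → escape time 7
(row=3, col=1): c = -0.5850 + -0.2300i → escape time 7
(row=3, col=2): c = 0.0100 + -0.2300i → escape time 7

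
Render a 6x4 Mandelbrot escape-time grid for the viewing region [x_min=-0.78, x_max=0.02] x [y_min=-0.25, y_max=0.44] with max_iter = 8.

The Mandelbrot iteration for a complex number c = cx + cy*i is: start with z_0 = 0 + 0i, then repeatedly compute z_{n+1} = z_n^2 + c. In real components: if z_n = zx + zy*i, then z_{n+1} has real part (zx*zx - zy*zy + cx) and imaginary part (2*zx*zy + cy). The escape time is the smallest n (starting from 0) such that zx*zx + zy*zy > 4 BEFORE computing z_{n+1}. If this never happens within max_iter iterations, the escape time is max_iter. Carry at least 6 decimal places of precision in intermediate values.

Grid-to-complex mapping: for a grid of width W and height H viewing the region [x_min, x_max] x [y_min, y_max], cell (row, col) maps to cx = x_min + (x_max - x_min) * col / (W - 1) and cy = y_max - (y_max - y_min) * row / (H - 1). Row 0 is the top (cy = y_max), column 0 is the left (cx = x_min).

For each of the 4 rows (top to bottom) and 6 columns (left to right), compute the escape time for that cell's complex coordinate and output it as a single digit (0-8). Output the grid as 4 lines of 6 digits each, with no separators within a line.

Answer: 788888
888888
888888
888888

Derivation:
(row=0, col=0): c = -0.7800 + 0.4400i → escape time 7
(row=0, col=1): c = -0.6200 + 0.4400i → escape time 8
(row=0, col=2): c = -0.4600 + 0.4400i → escape time 8
(row=0, col=3): c = -0.3000 + 0.4400i → escape time 8
(row=0, col=4): c = -0.1400 + 0.4400i → escape time 8
(row=0, col=5): c = 0.0200 + 0.4400i → escape time 8
(row=1, col=0): c = -0.7800 + 0.2100i → escape time 8
(row=1, col=1): c = -0.6200 + 0.2100i → escape time 8
(row=1, col=2): c = -0.4600 + 0.2100i → escape time 8
(row=1, col=3): c = -0.3000 + 0.2100i → escape time 8
(row=1, col=4): c = -0.1400 + 0.2100i → escape time 8
(row=1, col=5): c = 0.0200 + 0.2100i → escape time 8
(row=2, col=0): c = -0.7800 + -0.0200i → escape time 8
(row=2, col=1): c = -0.6200 + -0.0200i → escape time 8
(row=2, col=2): c = -0.4600 + -0.0200i → escape time 8
(row=2, col=3): c = -0.3000 + -0.0200i → escape time 8
(row=2, col=4): c = -0.1400 + -0.0200i → escape time 8
(row=2, col=5): c = 0.0200 + -0.0200i → escape time 8
(row=3, col=0): c = -0.7800 + -0.2500i → escape time 8
(row=3, col=1): c = -0.6200 + -0.2500i → escape time 8
(row=3, col=2): c = -0.4600 + -0.2500i → escape time 8
(row=3, col=3): c = -0.3000 + -0.2500i → escape time 8
(row=3, col=4): c = -0.1400 + -0.2500i → escape time 8
(row=3, col=5): c = 0.0200 + -0.2500i → escape time 8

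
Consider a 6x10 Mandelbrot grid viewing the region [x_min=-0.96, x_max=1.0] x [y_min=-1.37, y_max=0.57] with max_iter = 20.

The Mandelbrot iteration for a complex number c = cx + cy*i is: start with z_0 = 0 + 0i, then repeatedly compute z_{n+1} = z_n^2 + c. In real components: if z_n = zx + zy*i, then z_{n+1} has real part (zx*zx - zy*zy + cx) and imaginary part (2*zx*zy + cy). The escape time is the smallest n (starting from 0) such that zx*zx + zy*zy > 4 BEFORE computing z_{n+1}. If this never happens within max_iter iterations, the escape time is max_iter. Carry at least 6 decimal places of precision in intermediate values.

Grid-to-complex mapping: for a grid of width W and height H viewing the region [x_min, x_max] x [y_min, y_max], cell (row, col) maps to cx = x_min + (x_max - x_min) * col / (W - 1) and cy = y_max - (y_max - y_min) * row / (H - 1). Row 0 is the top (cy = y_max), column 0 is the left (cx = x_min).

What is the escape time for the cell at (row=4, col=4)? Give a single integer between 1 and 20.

z_0 = 0 + 0i, c = 0.6080 + -0.2922i
Iter 1: z = 0.6080 + -0.2922i, |z|^2 = 0.4551
Iter 2: z = 0.8923 + -0.6476i, |z|^2 = 1.2155
Iter 3: z = 0.9848 + -1.4478i, |z|^2 = 3.0660
Iter 4: z = -0.5184 + -3.1439i, |z|^2 = 10.1527
Escaped at iteration 4

Answer: 4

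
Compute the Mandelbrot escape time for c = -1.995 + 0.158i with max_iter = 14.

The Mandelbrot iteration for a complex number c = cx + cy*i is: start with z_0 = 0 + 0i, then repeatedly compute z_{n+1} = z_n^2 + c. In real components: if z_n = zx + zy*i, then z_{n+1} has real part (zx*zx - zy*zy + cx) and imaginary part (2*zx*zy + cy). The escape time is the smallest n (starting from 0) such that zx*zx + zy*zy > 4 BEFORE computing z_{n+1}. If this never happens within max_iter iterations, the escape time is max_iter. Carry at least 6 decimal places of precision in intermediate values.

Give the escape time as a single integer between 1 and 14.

z_0 = 0 + 0i, c = -1.9950 + 0.1580i
Iter 1: z = -1.9950 + 0.1580i, |z|^2 = 4.0050
Escaped at iteration 1

Answer: 1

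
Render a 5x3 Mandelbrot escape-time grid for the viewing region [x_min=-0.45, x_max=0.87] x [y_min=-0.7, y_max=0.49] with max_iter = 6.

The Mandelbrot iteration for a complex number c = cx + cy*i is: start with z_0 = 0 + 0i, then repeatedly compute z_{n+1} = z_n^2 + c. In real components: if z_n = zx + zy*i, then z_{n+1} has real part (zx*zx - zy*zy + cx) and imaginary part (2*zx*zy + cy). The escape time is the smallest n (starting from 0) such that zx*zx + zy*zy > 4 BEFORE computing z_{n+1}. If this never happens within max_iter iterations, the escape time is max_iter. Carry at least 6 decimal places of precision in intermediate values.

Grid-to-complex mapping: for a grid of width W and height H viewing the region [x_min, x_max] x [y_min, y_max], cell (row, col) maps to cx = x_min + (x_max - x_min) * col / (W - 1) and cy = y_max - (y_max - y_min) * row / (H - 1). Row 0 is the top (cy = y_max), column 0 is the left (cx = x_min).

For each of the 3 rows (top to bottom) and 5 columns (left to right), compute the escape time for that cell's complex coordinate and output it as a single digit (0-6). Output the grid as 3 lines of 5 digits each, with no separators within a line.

(row=0, col=0): c = -0.4500 + 0.4900i → escape time 6
(row=0, col=1): c = -0.1200 + 0.4900i → escape time 6
(row=0, col=2): c = 0.2100 + 0.4900i → escape time 6
(row=0, col=3): c = 0.5400 + 0.4900i → escape time 4
(row=0, col=4): c = 0.8700 + 0.4900i → escape time 3
(row=1, col=0): c = -0.4500 + -0.1050i → escape time 6
(row=1, col=1): c = -0.1200 + -0.1050i → escape time 6
(row=1, col=2): c = 0.2100 + -0.1050i → escape time 6
(row=1, col=3): c = 0.5400 + -0.1050i → escape time 4
(row=1, col=4): c = 0.8700 + -0.1050i → escape time 3
(row=2, col=0): c = -0.4500 + -0.7000i → escape time 6
(row=2, col=1): c = -0.1200 + -0.7000i → escape time 6
(row=2, col=2): c = 0.2100 + -0.7000i → escape time 6
(row=2, col=3): c = 0.5400 + -0.7000i → escape time 3
(row=2, col=4): c = 0.8700 + -0.7000i → escape time 2

Answer: 66643
66643
66632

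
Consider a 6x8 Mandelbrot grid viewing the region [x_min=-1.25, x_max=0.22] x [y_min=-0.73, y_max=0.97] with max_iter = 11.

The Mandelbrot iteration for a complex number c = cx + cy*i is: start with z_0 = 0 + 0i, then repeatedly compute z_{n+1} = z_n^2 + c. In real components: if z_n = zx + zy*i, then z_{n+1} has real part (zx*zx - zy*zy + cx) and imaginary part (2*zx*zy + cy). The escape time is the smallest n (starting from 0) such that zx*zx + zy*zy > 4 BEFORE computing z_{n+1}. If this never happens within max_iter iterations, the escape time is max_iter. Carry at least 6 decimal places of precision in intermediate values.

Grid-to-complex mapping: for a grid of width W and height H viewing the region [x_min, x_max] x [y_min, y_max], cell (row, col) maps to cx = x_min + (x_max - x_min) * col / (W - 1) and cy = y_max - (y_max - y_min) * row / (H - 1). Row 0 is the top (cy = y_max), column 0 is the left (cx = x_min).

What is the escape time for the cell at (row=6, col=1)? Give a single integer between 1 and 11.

Answer: 5

Derivation:
z_0 = 0 + 0i, c = -0.9560 + -0.4871i
Iter 1: z = -0.9560 + -0.4871i, |z|^2 = 1.1512
Iter 2: z = -0.2794 + 0.4443i, |z|^2 = 0.2754
Iter 3: z = -1.0753 + -0.7354i, |z|^2 = 1.6971
Iter 4: z = -0.3404 + 1.0944i, |z|^2 = 1.3136
Iter 5: z = -2.0378 + -1.2323i, |z|^2 = 5.6713
Escaped at iteration 5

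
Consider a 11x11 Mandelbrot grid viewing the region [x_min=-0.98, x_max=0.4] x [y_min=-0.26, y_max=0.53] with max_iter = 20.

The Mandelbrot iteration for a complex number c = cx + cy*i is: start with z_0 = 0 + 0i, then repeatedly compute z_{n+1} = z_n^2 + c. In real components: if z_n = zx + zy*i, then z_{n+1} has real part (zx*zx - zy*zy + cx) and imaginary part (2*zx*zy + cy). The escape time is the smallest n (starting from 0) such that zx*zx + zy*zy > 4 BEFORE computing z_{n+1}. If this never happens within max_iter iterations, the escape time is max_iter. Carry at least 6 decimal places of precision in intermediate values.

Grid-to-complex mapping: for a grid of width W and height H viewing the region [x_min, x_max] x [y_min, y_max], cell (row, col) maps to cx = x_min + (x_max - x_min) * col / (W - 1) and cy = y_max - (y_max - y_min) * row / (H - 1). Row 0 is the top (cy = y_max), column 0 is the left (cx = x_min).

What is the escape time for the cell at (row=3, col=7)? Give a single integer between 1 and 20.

Answer: 20

Derivation:
z_0 = 0 + 0i, c = -0.0140 + 0.2930i
Iter 1: z = -0.0140 + 0.2930i, |z|^2 = 0.0860
Iter 2: z = -0.0997 + 0.2848i, |z|^2 = 0.0910
Iter 3: z = -0.0852 + 0.2362i, |z|^2 = 0.0631
Iter 4: z = -0.0626 + 0.2528i, |z|^2 = 0.0678
Iter 5: z = -0.0740 + 0.2614i, |z|^2 = 0.0738
Iter 6: z = -0.0768 + 0.2543i, |z|^2 = 0.0706
Iter 7: z = -0.0728 + 0.2539i, |z|^2 = 0.0698
Iter 8: z = -0.0732 + 0.2560i, |z|^2 = 0.0709
Iter 9: z = -0.0742 + 0.2555i, |z|^2 = 0.0708
Iter 10: z = -0.0738 + 0.2551i, |z|^2 = 0.0705
Iter 11: z = -0.0736 + 0.2554i, |z|^2 = 0.0706
Iter 12: z = -0.0738 + 0.2554i, |z|^2 = 0.0707
Iter 13: z = -0.0738 + 0.2553i, |z|^2 = 0.0706
Iter 14: z = -0.0737 + 0.2553i, |z|^2 = 0.0706
Iter 15: z = -0.0738 + 0.2553i, |z|^2 = 0.0706
Iter 16: z = -0.0738 + 0.2553i, |z|^2 = 0.0706
Iter 17: z = -0.0738 + 0.2553i, |z|^2 = 0.0706
Iter 18: z = -0.0738 + 0.2553i, |z|^2 = 0.0706
Iter 19: z = -0.0738 + 0.2553i, |z|^2 = 0.0706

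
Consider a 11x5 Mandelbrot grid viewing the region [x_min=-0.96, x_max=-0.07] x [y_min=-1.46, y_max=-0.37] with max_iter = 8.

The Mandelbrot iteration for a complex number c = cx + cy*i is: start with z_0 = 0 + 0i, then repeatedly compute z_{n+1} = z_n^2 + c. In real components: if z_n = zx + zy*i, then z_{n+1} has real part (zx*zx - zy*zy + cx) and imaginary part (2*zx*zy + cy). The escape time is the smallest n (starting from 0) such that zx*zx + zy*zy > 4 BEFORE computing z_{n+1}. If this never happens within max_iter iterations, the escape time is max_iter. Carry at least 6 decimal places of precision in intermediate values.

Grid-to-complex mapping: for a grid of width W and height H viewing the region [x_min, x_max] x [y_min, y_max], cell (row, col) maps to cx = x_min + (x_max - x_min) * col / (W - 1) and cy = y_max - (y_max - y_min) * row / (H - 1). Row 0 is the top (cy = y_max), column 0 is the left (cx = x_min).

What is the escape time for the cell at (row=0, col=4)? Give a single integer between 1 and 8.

Answer: 8

Derivation:
z_0 = 0 + 0i, c = -0.6040 + -0.3700i
Iter 1: z = -0.6040 + -0.3700i, |z|^2 = 0.5017
Iter 2: z = -0.3761 + 0.0770i, |z|^2 = 0.1474
Iter 3: z = -0.4685 + -0.4279i, |z|^2 = 0.4026
Iter 4: z = -0.5676 + 0.0309i, |z|^2 = 0.3231
Iter 5: z = -0.2828 + -0.4051i, |z|^2 = 0.2441
Iter 6: z = -0.6881 + -0.1409i, |z|^2 = 0.4934
Iter 7: z = -0.1503 + -0.1761i, |z|^2 = 0.0536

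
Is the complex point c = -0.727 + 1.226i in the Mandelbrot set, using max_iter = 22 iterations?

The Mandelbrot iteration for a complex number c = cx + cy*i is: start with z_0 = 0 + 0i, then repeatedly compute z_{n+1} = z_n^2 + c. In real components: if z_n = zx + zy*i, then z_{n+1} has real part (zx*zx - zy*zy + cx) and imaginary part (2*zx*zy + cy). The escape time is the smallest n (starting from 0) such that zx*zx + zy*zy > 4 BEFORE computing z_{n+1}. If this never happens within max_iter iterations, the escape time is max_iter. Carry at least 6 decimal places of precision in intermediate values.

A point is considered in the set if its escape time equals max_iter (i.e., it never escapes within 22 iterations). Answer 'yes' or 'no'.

z_0 = 0 + 0i, c = -0.7270 + 1.2260i
Iter 1: z = -0.7270 + 1.2260i, |z|^2 = 2.0316
Iter 2: z = -1.7015 + -0.5566i, |z|^2 = 3.2051
Iter 3: z = 1.8585 + 3.1202i, |z|^2 = 13.1893
Escaped at iteration 3

Answer: no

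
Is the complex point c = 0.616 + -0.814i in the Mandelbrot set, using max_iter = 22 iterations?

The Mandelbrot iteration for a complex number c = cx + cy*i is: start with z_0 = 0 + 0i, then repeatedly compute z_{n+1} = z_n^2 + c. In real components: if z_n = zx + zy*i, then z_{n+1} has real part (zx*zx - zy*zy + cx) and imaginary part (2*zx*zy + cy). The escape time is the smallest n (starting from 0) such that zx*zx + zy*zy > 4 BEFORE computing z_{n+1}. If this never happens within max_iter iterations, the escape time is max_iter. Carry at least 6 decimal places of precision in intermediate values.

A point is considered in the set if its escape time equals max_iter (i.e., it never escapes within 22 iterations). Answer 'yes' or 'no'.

Answer: no

Derivation:
z_0 = 0 + 0i, c = 0.6160 + -0.8140i
Iter 1: z = 0.6160 + -0.8140i, |z|^2 = 1.0421
Iter 2: z = 0.3329 + -1.8168i, |z|^2 = 3.4117
Iter 3: z = -2.5741 + -2.0235i, |z|^2 = 10.7208
Escaped at iteration 3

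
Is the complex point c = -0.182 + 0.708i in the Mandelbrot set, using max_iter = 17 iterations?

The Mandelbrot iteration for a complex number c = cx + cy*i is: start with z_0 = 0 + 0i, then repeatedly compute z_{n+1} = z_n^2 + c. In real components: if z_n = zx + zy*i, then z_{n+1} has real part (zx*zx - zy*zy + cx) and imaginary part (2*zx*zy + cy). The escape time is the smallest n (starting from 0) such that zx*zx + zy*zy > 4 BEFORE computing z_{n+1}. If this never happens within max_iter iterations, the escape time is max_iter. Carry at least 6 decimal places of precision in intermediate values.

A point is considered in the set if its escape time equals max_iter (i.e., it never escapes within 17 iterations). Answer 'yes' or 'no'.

Answer: yes

Derivation:
z_0 = 0 + 0i, c = -0.1820 + 0.7080i
Iter 1: z = -0.1820 + 0.7080i, |z|^2 = 0.5344
Iter 2: z = -0.6501 + 0.4503i, |z|^2 = 0.6254
Iter 3: z = 0.0379 + 0.1225i, |z|^2 = 0.0164
Iter 4: z = -0.1956 + 0.7173i, |z|^2 = 0.5528
Iter 5: z = -0.6583 + 0.4274i, |z|^2 = 0.6160
Iter 6: z = 0.0686 + 0.1453i, |z|^2 = 0.0258
Iter 7: z = -0.1984 + 0.7279i, |z|^2 = 0.5692
Iter 8: z = -0.6725 + 0.4192i, |z|^2 = 0.6280
Iter 9: z = 0.0946 + 0.1442i, |z|^2 = 0.0297
Iter 10: z = -0.1938 + 0.7353i, |z|^2 = 0.5782
Iter 11: z = -0.6851 + 0.4229i, |z|^2 = 0.6482
Iter 12: z = 0.1084 + 0.1285i, |z|^2 = 0.0283
Iter 13: z = -0.1868 + 0.7359i, |z|^2 = 0.5764
Iter 14: z = -0.6886 + 0.4331i, |z|^2 = 0.6618
Iter 15: z = 0.1046 + 0.1115i, |z|^2 = 0.0234
Iter 16: z = -0.1835 + 0.7313i, |z|^2 = 0.5685
Did not escape in 17 iterations → in set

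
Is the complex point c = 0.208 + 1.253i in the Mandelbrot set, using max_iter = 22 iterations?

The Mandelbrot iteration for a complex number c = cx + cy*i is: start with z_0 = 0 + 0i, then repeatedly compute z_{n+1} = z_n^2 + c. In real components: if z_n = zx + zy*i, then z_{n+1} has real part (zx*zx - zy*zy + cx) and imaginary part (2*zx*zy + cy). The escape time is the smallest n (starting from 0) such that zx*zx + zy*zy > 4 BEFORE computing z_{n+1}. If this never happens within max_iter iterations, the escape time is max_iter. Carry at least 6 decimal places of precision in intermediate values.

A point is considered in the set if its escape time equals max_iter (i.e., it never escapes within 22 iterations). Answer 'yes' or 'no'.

z_0 = 0 + 0i, c = 0.2080 + 1.2530i
Iter 1: z = 0.2080 + 1.2530i, |z|^2 = 1.6133
Iter 2: z = -1.3187 + 1.7742i, |z|^2 = 4.8870
Escaped at iteration 2

Answer: no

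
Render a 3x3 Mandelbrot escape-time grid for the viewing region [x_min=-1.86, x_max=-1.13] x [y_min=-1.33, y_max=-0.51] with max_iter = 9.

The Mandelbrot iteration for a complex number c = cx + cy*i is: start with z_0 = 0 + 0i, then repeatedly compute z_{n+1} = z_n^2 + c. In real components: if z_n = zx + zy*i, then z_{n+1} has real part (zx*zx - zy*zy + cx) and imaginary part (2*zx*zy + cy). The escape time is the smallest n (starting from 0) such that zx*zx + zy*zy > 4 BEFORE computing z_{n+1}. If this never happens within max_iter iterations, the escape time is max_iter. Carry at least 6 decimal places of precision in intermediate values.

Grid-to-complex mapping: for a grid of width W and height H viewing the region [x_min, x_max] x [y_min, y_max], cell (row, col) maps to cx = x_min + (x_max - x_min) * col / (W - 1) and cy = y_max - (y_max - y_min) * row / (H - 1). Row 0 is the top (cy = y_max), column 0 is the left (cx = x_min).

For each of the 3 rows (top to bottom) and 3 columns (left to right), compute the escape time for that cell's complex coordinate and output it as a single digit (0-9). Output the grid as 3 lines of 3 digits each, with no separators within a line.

Answer: 335
133
112

Derivation:
(row=0, col=0): c = -1.8600 + -0.5100i → escape time 3
(row=0, col=1): c = -1.4950 + -0.5100i → escape time 3
(row=0, col=2): c = -1.1300 + -0.5100i → escape time 5
(row=1, col=0): c = -1.8600 + -0.9200i → escape time 1
(row=1, col=1): c = -1.4950 + -0.9200i → escape time 3
(row=1, col=2): c = -1.1300 + -0.9200i → escape time 3
(row=2, col=0): c = -1.8600 + -1.3300i → escape time 1
(row=2, col=1): c = -1.4950 + -1.3300i → escape time 1
(row=2, col=2): c = -1.1300 + -1.3300i → escape time 2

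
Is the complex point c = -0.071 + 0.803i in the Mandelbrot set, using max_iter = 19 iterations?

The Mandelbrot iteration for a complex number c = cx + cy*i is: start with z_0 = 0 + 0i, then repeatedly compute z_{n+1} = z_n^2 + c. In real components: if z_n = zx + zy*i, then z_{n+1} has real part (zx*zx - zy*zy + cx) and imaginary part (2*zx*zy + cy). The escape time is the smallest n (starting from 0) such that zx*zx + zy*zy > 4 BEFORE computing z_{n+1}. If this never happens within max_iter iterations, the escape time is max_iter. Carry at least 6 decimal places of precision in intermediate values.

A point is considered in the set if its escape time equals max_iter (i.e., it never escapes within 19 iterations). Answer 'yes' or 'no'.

Answer: yes

Derivation:
z_0 = 0 + 0i, c = -0.0710 + 0.8030i
Iter 1: z = -0.0710 + 0.8030i, |z|^2 = 0.6499
Iter 2: z = -0.7108 + 0.6890i, |z|^2 = 0.9799
Iter 3: z = -0.0405 + -0.1764i, |z|^2 = 0.0328
Iter 4: z = -0.1005 + 0.8173i, |z|^2 = 0.6781
Iter 5: z = -0.7289 + 0.6388i, |z|^2 = 0.9393
Iter 6: z = 0.0522 + -0.1281i, |z|^2 = 0.0191
Iter 7: z = -0.0847 + 0.7896i, |z|^2 = 0.6307
Iter 8: z = -0.6873 + 0.6693i, |z|^2 = 0.9203
Iter 9: z = -0.0465 + -0.1170i, |z|^2 = 0.0158
Iter 10: z = -0.0825 + 0.8139i, |z|^2 = 0.6692
Iter 11: z = -0.7266 + 0.6687i, |z|^2 = 0.9750
Iter 12: z = 0.0098 + -0.1687i, |z|^2 = 0.0286
Iter 13: z = -0.0994 + 0.7997i, |z|^2 = 0.6494
Iter 14: z = -0.7006 + 0.6441i, |z|^2 = 0.9057
Iter 15: z = 0.0050 + -0.0995i, |z|^2 = 0.0099
Iter 16: z = -0.0809 + 0.8020i, |z|^2 = 0.6497
Iter 17: z = -0.7077 + 0.6733i, |z|^2 = 0.9541
Iter 18: z = -0.0235 + -0.1499i, |z|^2 = 0.0230
Did not escape in 19 iterations → in set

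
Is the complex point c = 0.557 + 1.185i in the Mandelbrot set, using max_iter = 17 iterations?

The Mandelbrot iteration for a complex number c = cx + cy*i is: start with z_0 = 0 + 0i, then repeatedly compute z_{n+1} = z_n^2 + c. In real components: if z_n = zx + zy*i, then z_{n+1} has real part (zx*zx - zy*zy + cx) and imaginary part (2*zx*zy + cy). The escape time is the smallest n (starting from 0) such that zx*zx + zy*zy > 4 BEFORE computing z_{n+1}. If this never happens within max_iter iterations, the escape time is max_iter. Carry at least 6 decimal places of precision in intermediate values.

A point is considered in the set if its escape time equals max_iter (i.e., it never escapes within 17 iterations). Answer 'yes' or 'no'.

z_0 = 0 + 0i, c = 0.5570 + 1.1850i
Iter 1: z = 0.5570 + 1.1850i, |z|^2 = 1.7145
Iter 2: z = -0.5370 + 2.5051i, |z|^2 = 6.5638
Escaped at iteration 2

Answer: no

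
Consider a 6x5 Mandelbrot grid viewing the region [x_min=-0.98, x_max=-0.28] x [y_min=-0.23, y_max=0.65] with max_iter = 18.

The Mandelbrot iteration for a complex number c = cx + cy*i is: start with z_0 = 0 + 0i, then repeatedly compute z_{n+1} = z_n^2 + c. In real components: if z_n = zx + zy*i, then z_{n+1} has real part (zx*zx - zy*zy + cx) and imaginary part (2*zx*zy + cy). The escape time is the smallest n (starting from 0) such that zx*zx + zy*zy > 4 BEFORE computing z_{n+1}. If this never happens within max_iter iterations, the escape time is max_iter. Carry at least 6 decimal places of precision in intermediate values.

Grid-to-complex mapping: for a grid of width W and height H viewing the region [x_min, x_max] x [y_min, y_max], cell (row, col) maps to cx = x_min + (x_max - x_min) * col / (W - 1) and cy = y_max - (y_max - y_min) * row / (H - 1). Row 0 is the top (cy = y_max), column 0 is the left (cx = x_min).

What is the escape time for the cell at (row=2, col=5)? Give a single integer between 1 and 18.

z_0 = 0 + 0i, c = -0.2800 + 0.2100i
Iter 1: z = -0.2800 + 0.2100i, |z|^2 = 0.1225
Iter 2: z = -0.2457 + 0.0924i, |z|^2 = 0.0689
Iter 3: z = -0.2282 + 0.1646i, |z|^2 = 0.0792
Iter 4: z = -0.2550 + 0.1349i, |z|^2 = 0.0832
Iter 5: z = -0.2332 + 0.1412i, |z|^2 = 0.0743
Iter 6: z = -0.2456 + 0.1442i, |z|^2 = 0.0811
Iter 7: z = -0.2405 + 0.1392i, |z|^2 = 0.0772
Iter 8: z = -0.2415 + 0.1431i, |z|^2 = 0.0788
Iter 9: z = -0.2421 + 0.1409i, |z|^2 = 0.0785
Iter 10: z = -0.2412 + 0.1418i, |z|^2 = 0.0783
Iter 11: z = -0.2419 + 0.1416i, |z|^2 = 0.0786
Iter 12: z = -0.2415 + 0.1415i, |z|^2 = 0.0784
Iter 13: z = -0.2417 + 0.1417i, |z|^2 = 0.0785
Iter 14: z = -0.2417 + 0.1415i, |z|^2 = 0.0784
Iter 15: z = -0.2416 + 0.1416i, |z|^2 = 0.0784
Iter 16: z = -0.2417 + 0.1416i, |z|^2 = 0.0784
Iter 17: z = -0.2416 + 0.1416i, |z|^2 = 0.0784

Answer: 18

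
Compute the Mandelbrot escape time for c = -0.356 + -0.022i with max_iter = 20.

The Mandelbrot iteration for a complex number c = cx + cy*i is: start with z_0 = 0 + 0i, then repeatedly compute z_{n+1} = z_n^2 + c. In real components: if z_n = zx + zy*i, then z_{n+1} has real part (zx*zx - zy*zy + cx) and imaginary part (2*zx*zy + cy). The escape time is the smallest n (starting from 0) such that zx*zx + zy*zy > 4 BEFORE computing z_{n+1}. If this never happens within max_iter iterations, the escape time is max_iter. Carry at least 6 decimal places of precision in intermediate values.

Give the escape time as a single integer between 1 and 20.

z_0 = 0 + 0i, c = -0.3560 + -0.0220i
Iter 1: z = -0.3560 + -0.0220i, |z|^2 = 0.1272
Iter 2: z = -0.2297 + -0.0063i, |z|^2 = 0.0528
Iter 3: z = -0.3033 + -0.0191i, |z|^2 = 0.0923
Iter 4: z = -0.2644 + -0.0104i, |z|^2 = 0.0700
Iter 5: z = -0.2862 + -0.0165i, |z|^2 = 0.0822
Iter 6: z = -0.2744 + -0.0126i, |z|^2 = 0.0754
Iter 7: z = -0.2809 + -0.0151i, |z|^2 = 0.0791
Iter 8: z = -0.2773 + -0.0135i, |z|^2 = 0.0771
Iter 9: z = -0.2793 + -0.0145i, |z|^2 = 0.0782
Iter 10: z = -0.2782 + -0.0139i, |z|^2 = 0.0776
Iter 11: z = -0.2788 + -0.0143i, |z|^2 = 0.0779
Iter 12: z = -0.2785 + -0.0140i, |z|^2 = 0.0777
Iter 13: z = -0.2786 + -0.0142i, |z|^2 = 0.0778
Iter 14: z = -0.2786 + -0.0141i, |z|^2 = 0.0778
Iter 15: z = -0.2786 + -0.0141i, |z|^2 = 0.0778
Iter 16: z = -0.2786 + -0.0141i, |z|^2 = 0.0778
Iter 17: z = -0.2786 + -0.0141i, |z|^2 = 0.0778
Iter 18: z = -0.2786 + -0.0141i, |z|^2 = 0.0778
Iter 19: z = -0.2786 + -0.0141i, |z|^2 = 0.0778

Answer: 20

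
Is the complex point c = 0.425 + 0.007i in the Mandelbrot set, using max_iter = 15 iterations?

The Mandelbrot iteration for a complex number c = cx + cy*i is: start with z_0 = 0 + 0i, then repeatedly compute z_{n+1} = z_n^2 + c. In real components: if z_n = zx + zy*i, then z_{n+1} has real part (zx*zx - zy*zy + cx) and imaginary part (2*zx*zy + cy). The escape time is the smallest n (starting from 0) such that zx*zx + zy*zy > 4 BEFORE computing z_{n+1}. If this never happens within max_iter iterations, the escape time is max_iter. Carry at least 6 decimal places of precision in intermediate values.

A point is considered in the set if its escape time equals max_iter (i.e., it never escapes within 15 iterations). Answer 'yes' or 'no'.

z_0 = 0 + 0i, c = 0.4250 + 0.0070i
Iter 1: z = 0.4250 + 0.0070i, |z|^2 = 0.1807
Iter 2: z = 0.6056 + 0.0129i, |z|^2 = 0.3669
Iter 3: z = 0.7916 + 0.0227i, |z|^2 = 0.6271
Iter 4: z = 1.0510 + 0.0429i, |z|^2 = 1.1065
Iter 5: z = 1.5279 + 0.0972i, |z|^2 = 2.3438
Iter 6: z = 2.7499 + 0.3040i, |z|^2 = 7.6543
Escaped at iteration 6

Answer: no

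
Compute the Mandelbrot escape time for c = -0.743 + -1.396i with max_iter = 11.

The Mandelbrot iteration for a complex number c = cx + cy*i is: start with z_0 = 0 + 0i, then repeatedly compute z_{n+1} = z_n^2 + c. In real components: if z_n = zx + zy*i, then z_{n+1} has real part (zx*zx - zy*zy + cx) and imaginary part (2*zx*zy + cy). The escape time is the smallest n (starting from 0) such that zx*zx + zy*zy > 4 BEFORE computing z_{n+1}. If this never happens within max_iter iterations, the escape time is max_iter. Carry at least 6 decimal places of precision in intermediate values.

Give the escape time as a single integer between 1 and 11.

z_0 = 0 + 0i, c = -0.7430 + -1.3960i
Iter 1: z = -0.7430 + -1.3960i, |z|^2 = 2.5009
Iter 2: z = -2.1398 + 0.6785i, |z|^2 = 5.0389
Escaped at iteration 2

Answer: 2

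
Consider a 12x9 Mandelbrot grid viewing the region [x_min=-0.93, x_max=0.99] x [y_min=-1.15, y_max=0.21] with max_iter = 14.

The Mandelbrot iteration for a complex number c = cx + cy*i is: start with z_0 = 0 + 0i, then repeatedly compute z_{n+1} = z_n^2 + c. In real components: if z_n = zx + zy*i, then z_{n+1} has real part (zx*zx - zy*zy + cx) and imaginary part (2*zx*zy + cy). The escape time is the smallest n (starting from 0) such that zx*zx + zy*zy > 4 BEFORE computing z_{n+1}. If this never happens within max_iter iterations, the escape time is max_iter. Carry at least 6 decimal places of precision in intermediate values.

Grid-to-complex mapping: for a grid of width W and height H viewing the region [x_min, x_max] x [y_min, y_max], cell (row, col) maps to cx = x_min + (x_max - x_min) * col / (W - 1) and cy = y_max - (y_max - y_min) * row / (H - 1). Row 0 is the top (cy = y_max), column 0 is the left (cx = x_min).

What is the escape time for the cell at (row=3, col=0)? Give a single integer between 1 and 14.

z_0 = 0 + 0i, c = -0.9300 + -0.3000i
Iter 1: z = -0.9300 + -0.3000i, |z|^2 = 0.9549
Iter 2: z = -0.1551 + 0.2580i, |z|^2 = 0.0906
Iter 3: z = -0.9725 + -0.3800i, |z|^2 = 1.0902
Iter 4: z = -0.1287 + 0.4392i, |z|^2 = 0.2094
Iter 5: z = -1.1063 + -0.4130i, |z|^2 = 1.3945
Iter 6: z = 0.1234 + 0.6138i, |z|^2 = 0.3920
Iter 7: z = -1.2916 + -0.1485i, |z|^2 = 1.6902
Iter 8: z = 0.7160 + 0.0837i, |z|^2 = 0.5197
Iter 9: z = -0.4243 + -0.1801i, |z|^2 = 0.2125
Iter 10: z = -0.7824 + -0.1472i, |z|^2 = 0.6338
Iter 11: z = -0.3395 + -0.0697i, |z|^2 = 0.1201
Iter 12: z = -0.8196 + -0.2527i, |z|^2 = 0.7356
Iter 13: z = -0.3221 + 0.1142i, |z|^2 = 0.1168

Answer: 14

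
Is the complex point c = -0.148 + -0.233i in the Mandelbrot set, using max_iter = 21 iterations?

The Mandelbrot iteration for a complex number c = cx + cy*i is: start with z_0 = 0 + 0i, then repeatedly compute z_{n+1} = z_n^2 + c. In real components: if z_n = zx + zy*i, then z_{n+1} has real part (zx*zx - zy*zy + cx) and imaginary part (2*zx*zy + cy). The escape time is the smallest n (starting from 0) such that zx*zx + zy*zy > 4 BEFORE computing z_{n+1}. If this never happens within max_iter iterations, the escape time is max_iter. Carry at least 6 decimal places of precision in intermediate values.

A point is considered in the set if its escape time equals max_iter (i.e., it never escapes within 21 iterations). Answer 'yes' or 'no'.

Answer: yes

Derivation:
z_0 = 0 + 0i, c = -0.1480 + -0.2330i
Iter 1: z = -0.1480 + -0.2330i, |z|^2 = 0.0762
Iter 2: z = -0.1804 + -0.1640i, |z|^2 = 0.0594
Iter 3: z = -0.1424 + -0.1738i, |z|^2 = 0.0505
Iter 4: z = -0.1579 + -0.1835i, |z|^2 = 0.0586
Iter 5: z = -0.1567 + -0.1750i, |z|^2 = 0.0552
Iter 6: z = -0.1541 + -0.1781i, |z|^2 = 0.0555
Iter 7: z = -0.1560 + -0.1781i, |z|^2 = 0.0561
Iter 8: z = -0.1554 + -0.1774i, |z|^2 = 0.0556
Iter 9: z = -0.1553 + -0.1779i, |z|^2 = 0.0558
Iter 10: z = -0.1555 + -0.1777i, |z|^2 = 0.0558
Iter 11: z = -0.1554 + -0.1777i, |z|^2 = 0.0557
Iter 12: z = -0.1554 + -0.1778i, |z|^2 = 0.0558
Iter 13: z = -0.1554 + -0.1777i, |z|^2 = 0.0558
Iter 14: z = -0.1554 + -0.1777i, |z|^2 = 0.0558
Iter 15: z = -0.1554 + -0.1777i, |z|^2 = 0.0558
Iter 16: z = -0.1554 + -0.1777i, |z|^2 = 0.0558
Iter 17: z = -0.1554 + -0.1777i, |z|^2 = 0.0558
Iter 18: z = -0.1554 + -0.1777i, |z|^2 = 0.0558
Iter 19: z = -0.1554 + -0.1777i, |z|^2 = 0.0558
Iter 20: z = -0.1554 + -0.1777i, |z|^2 = 0.0558
Did not escape in 21 iterations → in set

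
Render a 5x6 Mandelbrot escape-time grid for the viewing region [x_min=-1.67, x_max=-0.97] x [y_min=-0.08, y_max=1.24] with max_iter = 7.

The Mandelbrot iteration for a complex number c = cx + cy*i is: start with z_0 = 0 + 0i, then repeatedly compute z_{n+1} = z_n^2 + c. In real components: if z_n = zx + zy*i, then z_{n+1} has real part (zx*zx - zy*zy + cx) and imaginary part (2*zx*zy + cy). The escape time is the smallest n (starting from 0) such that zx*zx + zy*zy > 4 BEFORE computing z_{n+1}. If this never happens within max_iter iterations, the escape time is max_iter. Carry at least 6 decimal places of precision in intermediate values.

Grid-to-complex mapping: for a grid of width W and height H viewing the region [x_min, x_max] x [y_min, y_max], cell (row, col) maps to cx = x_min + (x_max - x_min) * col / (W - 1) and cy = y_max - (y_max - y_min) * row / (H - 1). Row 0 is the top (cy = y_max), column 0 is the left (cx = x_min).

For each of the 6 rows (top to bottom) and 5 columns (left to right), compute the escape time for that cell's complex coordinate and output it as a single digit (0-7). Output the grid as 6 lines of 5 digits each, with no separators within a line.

(row=0, col=0): c = -1.6700 + 1.2400i → escape time 1
(row=0, col=1): c = -1.4950 + 1.2400i → escape time 2
(row=0, col=2): c = -1.3200 + 1.2400i → escape time 2
(row=0, col=3): c = -1.1450 + 1.2400i → escape time 2
(row=0, col=4): c = -0.9700 + 1.2400i → escape time 3
(row=1, col=0): c = -1.6700 + 0.9760i → escape time 2
(row=1, col=1): c = -1.4950 + 0.9760i → escape time 3
(row=1, col=2): c = -1.3200 + 0.9760i → escape time 3
(row=1, col=3): c = -1.1450 + 0.9760i → escape time 3
(row=1, col=4): c = -0.9700 + 0.9760i → escape time 3
(row=2, col=0): c = -1.6700 + 0.7120i → escape time 3
(row=2, col=1): c = -1.4950 + 0.7120i → escape time 3
(row=2, col=2): c = -1.3200 + 0.7120i → escape time 3
(row=2, col=3): c = -1.1450 + 0.7120i → escape time 3
(row=2, col=4): c = -0.9700 + 0.7120i → escape time 4
(row=3, col=0): c = -1.6700 + 0.4480i → escape time 3
(row=3, col=1): c = -1.4950 + 0.4480i → escape time 3
(row=3, col=2): c = -1.3200 + 0.4480i → escape time 5
(row=3, col=3): c = -1.1450 + 0.4480i → escape time 6
(row=3, col=4): c = -0.9700 + 0.4480i → escape time 5
(row=4, col=0): c = -1.6700 + 0.1840i → escape time 4
(row=4, col=1): c = -1.4950 + 0.1840i → escape time 5
(row=4, col=2): c = -1.3200 + 0.1840i → escape time 7
(row=4, col=3): c = -1.1450 + 0.1840i → escape time 7
(row=4, col=4): c = -0.9700 + 0.1840i → escape time 7
(row=5, col=0): c = -1.6700 + -0.0800i → escape time 6
(row=5, col=1): c = -1.4950 + -0.0800i → escape time 7
(row=5, col=2): c = -1.3200 + -0.0800i → escape time 7
(row=5, col=3): c = -1.1450 + -0.0800i → escape time 7
(row=5, col=4): c = -0.9700 + -0.0800i → escape time 7

Answer: 12223
23333
33334
33565
45777
67777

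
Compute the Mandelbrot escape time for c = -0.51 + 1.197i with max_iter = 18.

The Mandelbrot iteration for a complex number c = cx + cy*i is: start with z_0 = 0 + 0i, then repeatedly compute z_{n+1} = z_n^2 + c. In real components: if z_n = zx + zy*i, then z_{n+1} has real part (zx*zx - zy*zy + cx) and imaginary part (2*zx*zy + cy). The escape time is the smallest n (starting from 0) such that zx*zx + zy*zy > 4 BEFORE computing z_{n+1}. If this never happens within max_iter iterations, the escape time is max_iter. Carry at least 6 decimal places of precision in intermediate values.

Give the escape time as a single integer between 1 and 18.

Answer: 3

Derivation:
z_0 = 0 + 0i, c = -0.5100 + 1.1970i
Iter 1: z = -0.5100 + 1.1970i, |z|^2 = 1.6929
Iter 2: z = -1.6827 + -0.0239i, |z|^2 = 2.8321
Iter 3: z = 2.3209 + 1.2776i, |z|^2 = 7.0189
Escaped at iteration 3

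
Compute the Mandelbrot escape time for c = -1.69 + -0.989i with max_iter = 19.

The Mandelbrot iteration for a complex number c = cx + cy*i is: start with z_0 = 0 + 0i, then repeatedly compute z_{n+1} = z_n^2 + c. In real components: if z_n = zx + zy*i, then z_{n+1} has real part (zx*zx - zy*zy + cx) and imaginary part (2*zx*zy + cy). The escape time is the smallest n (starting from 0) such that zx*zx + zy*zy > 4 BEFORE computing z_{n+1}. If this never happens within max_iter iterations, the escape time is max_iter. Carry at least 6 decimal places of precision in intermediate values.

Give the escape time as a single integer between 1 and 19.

Answer: 2

Derivation:
z_0 = 0 + 0i, c = -1.6900 + -0.9890i
Iter 1: z = -1.6900 + -0.9890i, |z|^2 = 3.8342
Iter 2: z = 0.1880 + 2.3538i, |z|^2 = 5.5758
Escaped at iteration 2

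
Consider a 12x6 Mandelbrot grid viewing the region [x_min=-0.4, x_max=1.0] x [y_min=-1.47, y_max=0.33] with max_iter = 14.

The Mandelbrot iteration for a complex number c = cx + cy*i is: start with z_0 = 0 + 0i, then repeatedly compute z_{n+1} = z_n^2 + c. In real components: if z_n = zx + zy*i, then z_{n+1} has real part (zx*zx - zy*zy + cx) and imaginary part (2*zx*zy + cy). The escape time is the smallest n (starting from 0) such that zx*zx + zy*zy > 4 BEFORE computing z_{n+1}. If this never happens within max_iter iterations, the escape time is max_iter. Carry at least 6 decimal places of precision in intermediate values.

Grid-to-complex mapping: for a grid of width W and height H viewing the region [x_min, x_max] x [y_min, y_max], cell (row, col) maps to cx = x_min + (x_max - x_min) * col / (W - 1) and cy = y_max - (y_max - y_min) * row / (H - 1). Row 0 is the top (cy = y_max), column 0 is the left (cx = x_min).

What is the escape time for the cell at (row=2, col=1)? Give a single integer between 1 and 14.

Answer: 14

Derivation:
z_0 = 0 + 0i, c = -0.2727 + -0.3900i
Iter 1: z = -0.2727 + -0.3900i, |z|^2 = 0.2265
Iter 2: z = -0.3504 + -0.1773i, |z|^2 = 0.1542
Iter 3: z = -0.1813 + -0.2658i, |z|^2 = 0.1035
Iter 4: z = -0.3105 + -0.2936i, |z|^2 = 0.1826
Iter 5: z = -0.2625 + -0.2077i, |z|^2 = 0.1121
Iter 6: z = -0.2469 + -0.2809i, |z|^2 = 0.1399
Iter 7: z = -0.2907 + -0.2513i, |z|^2 = 0.1476
Iter 8: z = -0.2514 + -0.2439i, |z|^2 = 0.1227
Iter 9: z = -0.2690 + -0.2674i, |z|^2 = 0.1439
Iter 10: z = -0.2718 + -0.2461i, |z|^2 = 0.1345
Iter 11: z = -0.2594 + -0.2562i, |z|^2 = 0.1329
Iter 12: z = -0.2711 + -0.2571i, |z|^2 = 0.1396
Iter 13: z = -0.2653 + -0.2506i, |z|^2 = 0.1332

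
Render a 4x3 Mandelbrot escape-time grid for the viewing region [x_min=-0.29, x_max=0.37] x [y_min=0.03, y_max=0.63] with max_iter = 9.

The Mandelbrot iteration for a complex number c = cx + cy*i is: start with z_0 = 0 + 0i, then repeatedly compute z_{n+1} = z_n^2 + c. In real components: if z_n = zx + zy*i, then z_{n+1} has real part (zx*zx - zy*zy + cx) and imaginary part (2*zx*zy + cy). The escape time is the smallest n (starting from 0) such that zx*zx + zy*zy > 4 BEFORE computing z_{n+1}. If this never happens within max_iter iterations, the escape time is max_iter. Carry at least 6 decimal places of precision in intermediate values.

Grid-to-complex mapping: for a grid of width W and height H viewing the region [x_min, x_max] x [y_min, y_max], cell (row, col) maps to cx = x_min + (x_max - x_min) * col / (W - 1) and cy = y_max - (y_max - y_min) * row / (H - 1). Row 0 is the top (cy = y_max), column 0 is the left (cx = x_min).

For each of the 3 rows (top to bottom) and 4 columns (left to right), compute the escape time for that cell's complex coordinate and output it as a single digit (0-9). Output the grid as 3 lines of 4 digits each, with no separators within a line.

Answer: 9999
9999
9998

Derivation:
(row=0, col=0): c = -0.2900 + 0.6300i → escape time 9
(row=0, col=1): c = -0.0700 + 0.6300i → escape time 9
(row=0, col=2): c = 0.1500 + 0.6300i → escape time 9
(row=0, col=3): c = 0.3700 + 0.6300i → escape time 9
(row=1, col=0): c = -0.2900 + 0.3300i → escape time 9
(row=1, col=1): c = -0.0700 + 0.3300i → escape time 9
(row=1, col=2): c = 0.1500 + 0.3300i → escape time 9
(row=1, col=3): c = 0.3700 + 0.3300i → escape time 9
(row=2, col=0): c = -0.2900 + 0.0300i → escape time 9
(row=2, col=1): c = -0.0700 + 0.0300i → escape time 9
(row=2, col=2): c = 0.1500 + 0.0300i → escape time 9
(row=2, col=3): c = 0.3700 + 0.0300i → escape time 8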